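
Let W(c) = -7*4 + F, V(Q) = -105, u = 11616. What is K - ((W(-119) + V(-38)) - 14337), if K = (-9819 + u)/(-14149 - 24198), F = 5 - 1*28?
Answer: 555761274/38347 ≈ 14493.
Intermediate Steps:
F = -23 (F = 5 - 28 = -23)
W(c) = -51 (W(c) = -7*4 - 23 = -28 - 23 = -51)
K = -1797/38347 (K = (-9819 + 11616)/(-14149 - 24198) = 1797/(-38347) = 1797*(-1/38347) = -1797/38347 ≈ -0.046862)
K - ((W(-119) + V(-38)) - 14337) = -1797/38347 - ((-51 - 105) - 14337) = -1797/38347 - (-156 - 14337) = -1797/38347 - 1*(-14493) = -1797/38347 + 14493 = 555761274/38347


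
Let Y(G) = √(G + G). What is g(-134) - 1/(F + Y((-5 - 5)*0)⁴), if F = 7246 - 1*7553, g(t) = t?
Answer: -41137/307 ≈ -134.00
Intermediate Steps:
Y(G) = √2*√G (Y(G) = √(2*G) = √2*√G)
F = -307 (F = 7246 - 7553 = -307)
g(-134) - 1/(F + Y((-5 - 5)*0)⁴) = -134 - 1/(-307 + (√2*√((-5 - 5)*0))⁴) = -134 - 1/(-307 + (√2*√(-10*0))⁴) = -134 - 1/(-307 + (√2*√0)⁴) = -134 - 1/(-307 + (√2*0)⁴) = -134 - 1/(-307 + 0⁴) = -134 - 1/(-307 + 0) = -134 - 1/(-307) = -134 - 1*(-1/307) = -134 + 1/307 = -41137/307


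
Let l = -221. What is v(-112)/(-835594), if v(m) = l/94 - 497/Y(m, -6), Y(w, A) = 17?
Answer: 50475/1335279212 ≈ 3.7801e-5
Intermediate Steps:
v(m) = -50475/1598 (v(m) = -221/94 - 497/17 = -50475/1598)
v(-112)/(-835594) = -50475/1598/(-835594) = -50475/1598*(-1/835594) = 50475/1335279212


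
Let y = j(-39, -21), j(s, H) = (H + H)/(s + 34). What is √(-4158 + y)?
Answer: 2*I*√25935/5 ≈ 64.417*I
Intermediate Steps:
j(s, H) = 2*H/(34 + s) (j(s, H) = (2*H)/(34 + s) = 2*H/(34 + s))
y = 42/5 (y = 2*(-21)/(34 - 39) = 2*(-21)/(-5) = 2*(-21)*(-⅕) = 42/5 ≈ 8.4000)
√(-4158 + y) = √(-4158 + 42/5) = √(-20748/5) = 2*I*√25935/5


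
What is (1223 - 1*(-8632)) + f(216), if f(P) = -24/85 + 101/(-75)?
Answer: 12563048/1275 ≈ 9853.4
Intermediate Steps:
f(P) = -2077/1275 (f(P) = -24*1/85 + 101*(-1/75) = -24/85 - 101/75 = -2077/1275)
(1223 - 1*(-8632)) + f(216) = (1223 - 1*(-8632)) - 2077/1275 = (1223 + 8632) - 2077/1275 = 9855 - 2077/1275 = 12563048/1275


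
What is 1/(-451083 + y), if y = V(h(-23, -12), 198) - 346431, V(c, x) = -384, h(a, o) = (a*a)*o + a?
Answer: -1/797898 ≈ -1.2533e-6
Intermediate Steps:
h(a, o) = a + o*a² (h(a, o) = a²*o + a = o*a² + a = a + o*a²)
y = -346815 (y = -384 - 346431 = -346815)
1/(-451083 + y) = 1/(-451083 - 346815) = 1/(-797898) = -1/797898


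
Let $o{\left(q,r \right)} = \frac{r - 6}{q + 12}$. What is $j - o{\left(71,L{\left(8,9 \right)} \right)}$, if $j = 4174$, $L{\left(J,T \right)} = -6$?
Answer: $\frac{346454}{83} \approx 4174.1$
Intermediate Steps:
$o{\left(q,r \right)} = \frac{-6 + r}{12 + q}$
$j - o{\left(71,L{\left(8,9 \right)} \right)} = 4174 - \frac{-6 - 6}{12 + 71} = 4174 - \frac{1}{83} \left(-12\right) = 4174 - - \frac{12}{83} = 4174 + \frac{12}{83} = \frac{346454}{83}$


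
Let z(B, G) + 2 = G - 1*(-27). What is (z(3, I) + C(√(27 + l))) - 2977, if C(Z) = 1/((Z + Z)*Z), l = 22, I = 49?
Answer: -284493/98 ≈ -2903.0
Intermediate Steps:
z(B, G) = 25 + G (z(B, G) = -2 + (G - 1*(-27)) = -2 + (G + 27) = -2 + (27 + G) = 25 + G)
C(Z) = 1/(2*Z²) (C(Z) = 1/(((2*Z))*Z) = (1/(2*Z))/Z = 1/(2*Z²))
(z(3, I) + C(√(27 + l))) - 2977 = ((25 + 49) + 1/(2*(√(27 + 22))²)) - 2977 = (74 + 1/(2*(√49)²)) - 2977 = (74 + (½)/7²) - 2977 = (74 + (½)*(1/49)) - 2977 = (74 + 1/98) - 2977 = 7253/98 - 2977 = -284493/98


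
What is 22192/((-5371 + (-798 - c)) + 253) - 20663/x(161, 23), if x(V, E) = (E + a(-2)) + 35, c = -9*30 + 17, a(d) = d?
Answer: -16893903/45304 ≈ -372.90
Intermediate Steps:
c = -253 (c = -270 + 17 = -253)
x(V, E) = 33 + E (x(V, E) = (E - 2) + 35 = (-2 + E) + 35 = 33 + E)
22192/((-5371 + (-798 - c)) + 253) - 20663/x(161, 23) = 22192/((-5371 + (-798 - 1*(-253))) + 253) - 20663/(33 + 23) = 22192/((-5371 + (-798 + 253)) + 253) - 20663/56 = 22192/((-5371 - 545) + 253) - 20663*1/56 = 22192/(-5916 + 253) - 20663/56 = 22192/(-5663) - 20663/56 = 22192*(-1/5663) - 20663/56 = -22192/5663 - 20663/56 = -16893903/45304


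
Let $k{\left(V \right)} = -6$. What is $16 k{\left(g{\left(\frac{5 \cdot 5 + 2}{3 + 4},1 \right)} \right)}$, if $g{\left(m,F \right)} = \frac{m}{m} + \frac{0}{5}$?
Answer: $-96$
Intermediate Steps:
$g{\left(m,F \right)} = 1$ ($g{\left(m,F \right)} = 1 + 0 \cdot \frac{1}{5} = 1 + 0 = 1$)
$16 k{\left(g{\left(\frac{5 \cdot 5 + 2}{3 + 4},1 \right)} \right)} = 16 \left(-6\right) = -96$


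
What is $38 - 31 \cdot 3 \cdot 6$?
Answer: $-520$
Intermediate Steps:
$38 - 31 \cdot 3 \cdot 6 = 38 - 558 = -520$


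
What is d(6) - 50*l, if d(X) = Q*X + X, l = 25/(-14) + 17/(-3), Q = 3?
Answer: 8329/21 ≈ 396.62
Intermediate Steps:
l = -313/42 (l = 25*(-1/14) + 17*(-⅓) = -25/14 - 17/3 = -313/42 ≈ -7.4524)
d(X) = 4*X (d(X) = 3*X + X = 4*X)
d(6) - 50*l = 4*6 - 50*(-313/42) = 24 + 7825/21 = 8329/21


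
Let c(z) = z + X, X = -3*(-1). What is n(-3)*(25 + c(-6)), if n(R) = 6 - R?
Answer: 198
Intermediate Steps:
X = 3
c(z) = 3 + z (c(z) = z + 3 = 3 + z)
n(-3)*(25 + c(-6)) = (6 - 1*(-3))*(25 + (3 - 6)) = (6 + 3)*(25 - 3) = 9*22 = 198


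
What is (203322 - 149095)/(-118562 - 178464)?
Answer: -54227/297026 ≈ -0.18257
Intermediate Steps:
(203322 - 149095)/(-118562 - 178464) = 54227/(-297026) = 54227*(-1/297026) = -54227/297026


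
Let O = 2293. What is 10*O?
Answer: 22930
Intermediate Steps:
10*O = 10*2293 = 22930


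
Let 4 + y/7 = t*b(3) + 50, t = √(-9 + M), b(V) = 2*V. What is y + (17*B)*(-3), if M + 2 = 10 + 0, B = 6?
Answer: 16 + 42*I ≈ 16.0 + 42.0*I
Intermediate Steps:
M = 8 (M = -2 + (10 + 0) = -2 + 10 = 8)
t = I (t = √(-9 + 8) = √(-1) = I ≈ 1.0*I)
y = 322 + 42*I (y = -28 + 7*(I*(2*3) + 50) = -28 + 7*(I*6 + 50) = -28 + 7*(6*I + 50) = -28 + 7*(50 + 6*I) = -28 + (350 + 42*I) = 322 + 42*I ≈ 322.0 + 42.0*I)
y + (17*B)*(-3) = (322 + 42*I) + (17*6)*(-3) = (322 + 42*I) + 102*(-3) = (322 + 42*I) - 306 = 16 + 42*I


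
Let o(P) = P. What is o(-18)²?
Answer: 324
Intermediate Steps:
o(-18)² = (-18)² = 324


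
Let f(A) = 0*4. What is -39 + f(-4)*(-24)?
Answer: -39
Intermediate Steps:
f(A) = 0
-39 + f(-4)*(-24) = -39 + 0*(-24) = -39 + 0 = -39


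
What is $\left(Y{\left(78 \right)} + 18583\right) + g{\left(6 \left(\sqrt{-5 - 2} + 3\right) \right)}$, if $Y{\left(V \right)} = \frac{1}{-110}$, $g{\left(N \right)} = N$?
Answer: $\frac{2046109}{110} + 6 i \sqrt{7} \approx 18601.0 + 15.875 i$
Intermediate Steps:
$Y{\left(V \right)} = - \frac{1}{110}$
$\left(Y{\left(78 \right)} + 18583\right) + g{\left(6 \left(\sqrt{-5 - 2} + 3\right) \right)} = \left(- \frac{1}{110} + 18583\right) + 6 \left(\sqrt{-5 - 2} + 3\right) = \frac{2044129}{110} + 6 \left(\sqrt{-7} + 3\right) = \frac{2044129}{110} + 6 \left(i \sqrt{7} + 3\right) = \frac{2044129}{110} + 6 \left(3 + i \sqrt{7}\right) = \frac{2044129}{110} + \left(18 + 6 i \sqrt{7}\right) = \frac{2046109}{110} + 6 i \sqrt{7}$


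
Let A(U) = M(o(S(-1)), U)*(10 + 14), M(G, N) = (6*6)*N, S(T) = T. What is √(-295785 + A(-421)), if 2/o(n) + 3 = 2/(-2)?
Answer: 3*I*√73281 ≈ 812.11*I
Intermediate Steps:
o(n) = -½ (o(n) = 2/(-3 + 2/(-2)) = 2/(-3 + 2*(-½)) = 2/(-3 - 1) = 2/(-4) = 2*(-¼) = -½)
M(G, N) = 36*N
A(U) = 864*U (A(U) = (36*U)*(10 + 14) = (36*U)*24 = 864*U)
√(-295785 + A(-421)) = √(-295785 + 864*(-421)) = √(-295785 - 363744) = √(-659529) = 3*I*√73281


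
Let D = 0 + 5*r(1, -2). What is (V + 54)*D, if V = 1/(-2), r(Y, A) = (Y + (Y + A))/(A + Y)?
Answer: 0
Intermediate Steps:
r(Y, A) = (A + 2*Y)/(A + Y) (r(Y, A) = (Y + (A + Y))/(A + Y) = (A + 2*Y)/(A + Y))
D = 0 (D = 0 + 5*((-2 + 2*1)/(-2 + 1)) = 0 + 5*((-2 + 2)/(-1)) = 0 + 5*(-1*0) = 0 + 5*0 = 0 + 0 = 0)
V = -½ ≈ -0.50000
(V + 54)*D = (-½ + 54)*0 = (107/2)*0 = 0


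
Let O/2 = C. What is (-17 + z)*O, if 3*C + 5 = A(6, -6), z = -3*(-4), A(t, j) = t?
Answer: -10/3 ≈ -3.3333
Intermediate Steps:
z = 12
C = ⅓ (C = -5/3 + (⅓)*6 = -5/3 + 2 = ⅓ ≈ 0.33333)
O = ⅔ (O = 2*(⅓) = ⅔ ≈ 0.66667)
(-17 + z)*O = (-17 + 12)*(⅔) = -5*⅔ = -10/3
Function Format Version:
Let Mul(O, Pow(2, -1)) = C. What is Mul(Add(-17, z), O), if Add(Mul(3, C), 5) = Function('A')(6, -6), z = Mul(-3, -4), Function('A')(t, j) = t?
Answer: Rational(-10, 3) ≈ -3.3333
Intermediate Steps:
z = 12
C = Rational(1, 3) (C = Add(Rational(-5, 3), Mul(Rational(1, 3), 6)) = Add(Rational(-5, 3), 2) = Rational(1, 3) ≈ 0.33333)
O = Rational(2, 3) (O = Mul(2, Rational(1, 3)) = Rational(2, 3) ≈ 0.66667)
Mul(Add(-17, z), O) = Mul(Add(-17, 12), Rational(2, 3)) = Mul(-5, Rational(2, 3)) = Rational(-10, 3)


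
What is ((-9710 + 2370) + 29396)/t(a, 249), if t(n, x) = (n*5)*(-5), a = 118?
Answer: -11028/1475 ≈ -7.4766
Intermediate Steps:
t(n, x) = -25*n (t(n, x) = (5*n)*(-5) = -25*n)
((-9710 + 2370) + 29396)/t(a, 249) = ((-9710 + 2370) + 29396)/((-25*118)) = (-7340 + 29396)/(-2950) = 22056*(-1/2950) = -11028/1475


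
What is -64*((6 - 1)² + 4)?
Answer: -1856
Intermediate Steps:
-64*((6 - 1)² + 4) = -64*(5² + 4) = -64*(25 + 4) = -64*29 = -1856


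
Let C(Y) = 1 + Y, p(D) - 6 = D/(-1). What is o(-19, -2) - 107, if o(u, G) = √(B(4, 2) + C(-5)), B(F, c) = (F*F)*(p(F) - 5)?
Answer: -107 + 2*I*√13 ≈ -107.0 + 7.2111*I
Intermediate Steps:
p(D) = 6 - D (p(D) = 6 + D/(-1) = 6 + D*(-1) = 6 - D)
B(F, c) = F²*(1 - F) (B(F, c) = (F*F)*((6 - F) - 5) = F²*(1 - F))
o(u, G) = 2*I*√13 (o(u, G) = √(4²*(1 - 1*4) + (1 - 5)) = √(16*(1 - 4) - 4) = √(16*(-3) - 4) = √(-48 - 4) = √(-52) = 2*I*√13)
o(-19, -2) - 107 = 2*I*√13 - 107 = -107 + 2*I*√13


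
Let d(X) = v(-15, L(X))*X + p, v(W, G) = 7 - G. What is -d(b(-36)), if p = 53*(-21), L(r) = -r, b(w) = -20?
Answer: 853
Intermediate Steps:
p = -1113
d(X) = -1113 + X*(7 + X) (d(X) = (7 - (-1)*X)*X - 1113 = (7 + X)*X - 1113 = X*(7 + X) - 1113 = -1113 + X*(7 + X))
-d(b(-36)) = -(-1113 - 20*(7 - 20)) = -(-1113 - 20*(-13)) = -(-1113 + 260) = -1*(-853) = 853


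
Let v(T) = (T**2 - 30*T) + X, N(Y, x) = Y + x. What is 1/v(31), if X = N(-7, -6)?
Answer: 1/18 ≈ 0.055556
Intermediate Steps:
X = -13 (X = -7 - 6 = -13)
v(T) = -13 + T**2 - 30*T (v(T) = (T**2 - 30*T) - 13 = -13 + T**2 - 30*T)
1/v(31) = 1/(-13 + 31**2 - 30*31) = 1/(-13 + 961 - 930) = 1/18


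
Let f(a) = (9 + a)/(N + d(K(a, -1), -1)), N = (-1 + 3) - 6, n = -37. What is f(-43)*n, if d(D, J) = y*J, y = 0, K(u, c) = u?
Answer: -629/2 ≈ -314.50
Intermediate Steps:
N = -4 (N = 2 - 6 = -4)
d(D, J) = 0 (d(D, J) = 0*J = 0)
f(a) = -9/4 - a/4 (f(a) = (9 + a)/(-4 + 0) = (9 + a)/(-4) = (9 + a)*(-¼) = -9/4 - a/4)
f(-43)*n = (-9/4 - ¼*(-43))*(-37) = (-9/4 + 43/4)*(-37) = (17/2)*(-37) = -629/2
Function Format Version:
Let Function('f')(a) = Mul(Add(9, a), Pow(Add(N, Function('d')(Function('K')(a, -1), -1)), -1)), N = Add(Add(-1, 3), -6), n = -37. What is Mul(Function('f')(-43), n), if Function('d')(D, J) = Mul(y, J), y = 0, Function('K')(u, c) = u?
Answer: Rational(-629, 2) ≈ -314.50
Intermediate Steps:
N = -4 (N = Add(2, -6) = -4)
Function('d')(D, J) = 0 (Function('d')(D, J) = Mul(0, J) = 0)
Function('f')(a) = Add(Rational(-9, 4), Mul(Rational(-1, 4), a)) (Function('f')(a) = Mul(Add(9, a), Pow(Add(-4, 0), -1)) = Mul(Add(9, a), Pow(-4, -1)) = Mul(Add(9, a), Rational(-1, 4)) = Add(Rational(-9, 4), Mul(Rational(-1, 4), a)))
Mul(Function('f')(-43), n) = Mul(Add(Rational(-9, 4), Mul(Rational(-1, 4), -43)), -37) = Mul(Add(Rational(-9, 4), Rational(43, 4)), -37) = Mul(Rational(17, 2), -37) = Rational(-629, 2)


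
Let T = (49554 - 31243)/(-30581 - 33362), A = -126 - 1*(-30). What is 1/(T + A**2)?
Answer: 63943/589280377 ≈ 0.00010851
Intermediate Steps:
A = -96 (A = -126 + 30 = -96)
T = -18311/63943 (T = 18311/(-63943) = 18311*(-1/63943) = -18311/63943 ≈ -0.28636)
1/(T + A**2) = 1/(-18311/63943 + (-96)**2) = 1/(-18311/63943 + 9216) = 1/(589280377/63943) = 63943/589280377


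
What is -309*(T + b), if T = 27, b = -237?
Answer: 64890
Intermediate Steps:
-309*(T + b) = -309*(27 - 237) = -309*(-210) = 64890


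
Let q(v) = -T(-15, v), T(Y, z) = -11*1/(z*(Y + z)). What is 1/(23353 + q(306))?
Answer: 89046/2079491249 ≈ 4.2821e-5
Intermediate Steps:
T(Y, z) = -11/(z*(Y + z))
q(v) = 11/(v*(-15 + v)) (q(v) = -(-11)/(v*(-15 + v)) = 11/(v*(-15 + v)))
1/(23353 + q(306)) = 1/(23353 + 11/(306*(-15 + 306))) = 1/(23353 + 11*(1/306)/291) = 1/(23353 + 11*(1/306)*(1/291)) = 1/(23353 + 11/89046) = 1/(2079491249/89046) = 89046/2079491249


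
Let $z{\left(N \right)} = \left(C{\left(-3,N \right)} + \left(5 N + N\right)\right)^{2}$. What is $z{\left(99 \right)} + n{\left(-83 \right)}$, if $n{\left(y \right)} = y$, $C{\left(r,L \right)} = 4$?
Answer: $357521$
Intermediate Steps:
$z{\left(N \right)} = \left(4 + 6 N\right)^{2}$ ($z{\left(N \right)} = \left(4 + \left(5 N + N\right)\right)^{2} = \left(4 + 6 N\right)^{2}$)
$z{\left(99 \right)} + n{\left(-83 \right)} = 4 \left(2 + 3 \cdot 99\right)^{2} - 83 = 4 \left(2 + 297\right)^{2} - 83 = 4 \cdot 299^{2} - 83 = 4 \cdot 89401 - 83 = 357604 - 83 = 357521$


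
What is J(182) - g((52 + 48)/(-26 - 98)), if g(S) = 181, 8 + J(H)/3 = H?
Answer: 341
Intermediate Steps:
J(H) = -24 + 3*H
J(182) - g((52 + 48)/(-26 - 98)) = (-24 + 3*182) - 1*181 = (-24 + 546) - 181 = 522 - 181 = 341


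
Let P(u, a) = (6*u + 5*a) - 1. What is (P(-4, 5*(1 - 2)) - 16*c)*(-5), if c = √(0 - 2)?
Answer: 250 + 80*I*√2 ≈ 250.0 + 113.14*I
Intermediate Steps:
P(u, a) = -1 + 5*a + 6*u (P(u, a) = (5*a + 6*u) - 1 = -1 + 5*a + 6*u)
c = I*√2 (c = √(-2) = I*√2 ≈ 1.4142*I)
(P(-4, 5*(1 - 2)) - 16*c)*(-5) = ((-1 + 5*(5*(1 - 2)) + 6*(-4)) - 16*I*√2)*(-5) = ((-1 + 5*(5*(-1)) - 24) - 16*I*√2)*(-5) = ((-1 + 5*(-5) - 24) - 16*I*√2)*(-5) = ((-1 - 25 - 24) - 16*I*√2)*(-5) = (-50 - 16*I*√2)*(-5) = 250 + 80*I*√2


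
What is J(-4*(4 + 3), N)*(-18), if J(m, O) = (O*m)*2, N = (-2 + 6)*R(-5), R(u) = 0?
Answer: 0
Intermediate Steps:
N = 0 (N = (-2 + 6)*0 = 4*0 = 0)
J(m, O) = 2*O*m
J(-4*(4 + 3), N)*(-18) = (2*0*(-4*(4 + 3)))*(-18) = (2*0*(-4*7))*(-18) = (2*0*(-28))*(-18) = 0*(-18) = 0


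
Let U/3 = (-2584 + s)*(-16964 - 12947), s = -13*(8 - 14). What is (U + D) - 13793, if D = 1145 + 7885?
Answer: 224866135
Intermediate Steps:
s = 78 (s = -13*(-6) = 78)
D = 9030
U = 224870898 (U = 3*((-2584 + 78)*(-16964 - 12947)) = 3*(-2506*(-29911)) = 3*74956966 = 224870898)
(U + D) - 13793 = (224870898 + 9030) - 13793 = 224879928 - 13793 = 224866135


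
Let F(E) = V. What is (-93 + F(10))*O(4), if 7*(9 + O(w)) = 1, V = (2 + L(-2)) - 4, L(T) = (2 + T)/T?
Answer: 5890/7 ≈ 841.43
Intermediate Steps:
L(T) = (2 + T)/T
V = -2 (V = (2 + (2 - 2)/(-2)) - 4 = (2 - 1/2*0) - 4 = (2 + 0) - 4 = 2 - 4 = -2)
F(E) = -2
O(w) = -62/7 (O(w) = -9 + (1/7)*1 = -9 + 1/7 = -62/7)
(-93 + F(10))*O(4) = (-93 - 2)*(-62/7) = -95*(-62/7) = 5890/7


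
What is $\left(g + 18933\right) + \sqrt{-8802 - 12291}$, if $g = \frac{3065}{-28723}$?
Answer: $\frac{543809494}{28723} + i \sqrt{21093} \approx 18933.0 + 145.23 i$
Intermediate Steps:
$g = - \frac{3065}{28723}$ ($g = 3065 \left(- \frac{1}{28723}\right) = - \frac{3065}{28723} \approx -0.10671$)
$\left(g + 18933\right) + \sqrt{-8802 - 12291} = \left(- \frac{3065}{28723} + 18933\right) + \sqrt{-8802 - 12291} = \frac{543809494}{28723} + \sqrt{-21093} = \frac{543809494}{28723} + i \sqrt{21093}$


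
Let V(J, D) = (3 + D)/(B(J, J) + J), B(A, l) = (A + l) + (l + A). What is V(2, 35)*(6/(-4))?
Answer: -57/10 ≈ -5.7000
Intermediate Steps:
B(A, l) = 2*A + 2*l (B(A, l) = (A + l) + (A + l) = 2*A + 2*l)
V(J, D) = (3 + D)/(5*J) (V(J, D) = (3 + D)/((2*J + 2*J) + J) = (3 + D)/(4*J + J) = (3 + D)/((5*J)) = (3 + D)*(1/(5*J)) = (3 + D)/(5*J))
V(2, 35)*(6/(-4)) = ((⅕)*(3 + 35)/2)*(6/(-4)) = ((⅕)*(½)*38)*(6*(-¼)) = (19/5)*(-3/2) = -57/10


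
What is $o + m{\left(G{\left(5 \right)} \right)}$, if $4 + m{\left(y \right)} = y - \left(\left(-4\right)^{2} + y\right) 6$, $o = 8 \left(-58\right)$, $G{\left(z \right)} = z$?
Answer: $-589$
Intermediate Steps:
$o = -464$
$m{\left(y \right)} = -100 - 5 y$ ($m{\left(y \right)} = -4 + \left(y - \left(\left(-4\right)^{2} + y\right) 6\right) = -4 + \left(y - \left(16 + y\right) 6\right) = -4 - \left(96 + 5 y\right) = -100 - 5 y$)
$o + m{\left(G{\left(5 \right)} \right)} = -464 - 125 = -589$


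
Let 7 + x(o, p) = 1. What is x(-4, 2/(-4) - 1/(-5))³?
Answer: -216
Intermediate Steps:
x(o, p) = -6 (x(o, p) = -7 + 1 = -6)
x(-4, 2/(-4) - 1/(-5))³ = (-6)³ = -216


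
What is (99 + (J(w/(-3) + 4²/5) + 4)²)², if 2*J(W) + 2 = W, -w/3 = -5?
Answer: 106936281/10000 ≈ 10694.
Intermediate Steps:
w = 15 (w = -3*(-5) = 15)
J(W) = -1 + W/2
(99 + (J(w/(-3) + 4²/5) + 4)²)² = (99 + ((-1 + (15/(-3) + 4²/5)/2) + 4)²)² = (99 + ((-1 + (15*(-⅓) + 16*(⅕))/2) + 4)²)² = (99 + ((-1 + (-5 + 16/5)/2) + 4)²)² = (99 + ((-1 + (½)*(-9/5)) + 4)²)² = (99 + ((-1 - 9/10) + 4)²)² = (99 + (-19/10 + 4)²)² = (99 + (21/10)²)² = (99 + 441/100)² = (10341/100)² = 106936281/10000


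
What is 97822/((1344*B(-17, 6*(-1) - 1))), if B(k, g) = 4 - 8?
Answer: -48911/2688 ≈ -18.196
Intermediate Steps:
B(k, g) = -4
97822/((1344*B(-17, 6*(-1) - 1))) = 97822/((1344*(-4))) = 97822/(-5376) = 97822*(-1/5376) = -48911/2688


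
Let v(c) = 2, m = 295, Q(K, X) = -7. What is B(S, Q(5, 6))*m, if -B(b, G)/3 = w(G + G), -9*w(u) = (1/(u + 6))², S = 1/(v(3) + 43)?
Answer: 295/192 ≈ 1.5365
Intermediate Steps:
S = 1/45 (S = 1/(2 + 43) = 1/45 ≈ 0.022222)
w(u) = -1/(9*(6 + u)²) (w(u) = -1/(9*(u + 6)²) = -1/(9*(6 + u)²))
B(b, G) = 1/(3*(6 + 2*G)²) (B(b, G) = -(-1)/(3*(6 + (G + G))²) = -(-1)/(3*(6 + 2*G)²) = 1/(3*(6 + 2*G)²))
B(S, Q(5, 6))*m = (1/(12*(3 - 7)²))*295 = ((1/12)/(-4)²)*295 = ((1/12)*(1/16))*295 = (1/192)*295 = 295/192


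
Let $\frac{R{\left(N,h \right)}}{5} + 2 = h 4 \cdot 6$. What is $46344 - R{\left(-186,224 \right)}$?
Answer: $19474$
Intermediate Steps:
$R{\left(N,h \right)} = -10 + 120 h$ ($R{\left(N,h \right)} = -10 + 5 h 4 \cdot 6 = -10 + 5 \cdot 4 h 6 = -10 + 5 \cdot 24 h = -10 + 120 h$)
$46344 - R{\left(-186,224 \right)} = 46344 - \left(-10 + 120 \cdot 224\right) = 46344 - \left(-10 + 26880\right) = 46344 - 26870 = 19474$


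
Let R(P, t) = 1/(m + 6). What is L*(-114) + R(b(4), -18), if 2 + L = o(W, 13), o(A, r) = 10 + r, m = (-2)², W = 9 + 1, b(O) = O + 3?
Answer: -23939/10 ≈ -2393.9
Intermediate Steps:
b(O) = 3 + O
W = 10
m = 4
L = 21 (L = -2 + (10 + 13) = -2 + 23 = 21)
R(P, t) = ⅒ (R(P, t) = 1/(4 + 6) = 1/10 = ⅒)
L*(-114) + R(b(4), -18) = 21*(-114) + ⅒ = -2394 + ⅒ = -23939/10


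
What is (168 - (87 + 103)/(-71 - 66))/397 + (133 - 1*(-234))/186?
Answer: 24277079/10116354 ≈ 2.3998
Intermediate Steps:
(168 - (87 + 103)/(-71 - 66))/397 + (133 - 1*(-234))/186 = (168 - 190/(-137))*(1/397) + (133 + 234)*(1/186) = (168 - 190*(-1)/137)*(1/397) + 367*(1/186) = (168 - 1*(-190/137))*(1/397) + 367/186 = (168 + 190/137)*(1/397) + 367/186 = (23206/137)*(1/397) + 367/186 = 23206/54389 + 367/186 = 24277079/10116354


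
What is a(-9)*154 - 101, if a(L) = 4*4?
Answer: 2363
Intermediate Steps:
a(L) = 16
a(-9)*154 - 101 = 16*154 - 101 = 2464 - 101 = 2363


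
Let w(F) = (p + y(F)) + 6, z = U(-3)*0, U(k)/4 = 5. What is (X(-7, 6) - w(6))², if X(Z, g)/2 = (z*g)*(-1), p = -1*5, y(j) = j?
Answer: 49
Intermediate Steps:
U(k) = 20 (U(k) = 4*5 = 20)
z = 0 (z = 20*0 = 0)
p = -5
X(Z, g) = 0 (X(Z, g) = 2*((0*g)*(-1)) = 2*(0*(-1)) = 2*0 = 0)
w(F) = 1 + F (w(F) = (-5 + F) + 6 = 1 + F)
(X(-7, 6) - w(6))² = (0 - (1 + 6))² = (0 - 1*7)² = (0 - 7)² = (-7)² = 49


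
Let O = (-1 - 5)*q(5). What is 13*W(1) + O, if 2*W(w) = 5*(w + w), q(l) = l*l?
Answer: -85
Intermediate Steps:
q(l) = l²
O = -150 (O = (-1 - 5)*5² = -6*25 = -150)
W(w) = 5*w (W(w) = (5*(w + w))/2 = (5*(2*w))/2 = (10*w)/2 = 5*w)
13*W(1) + O = 13*(5*1) - 150 = 13*5 - 150 = 65 - 150 = -85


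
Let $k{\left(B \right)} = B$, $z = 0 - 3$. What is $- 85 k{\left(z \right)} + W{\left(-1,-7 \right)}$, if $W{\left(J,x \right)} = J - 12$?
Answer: $242$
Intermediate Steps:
$z = -3$ ($z = 0 - 3 = -3$)
$W{\left(J,x \right)} = -12 + J$
$- 85 k{\left(z \right)} + W{\left(-1,-7 \right)} = \left(-85\right) \left(-3\right) - 13 = 255 - 13 = 242$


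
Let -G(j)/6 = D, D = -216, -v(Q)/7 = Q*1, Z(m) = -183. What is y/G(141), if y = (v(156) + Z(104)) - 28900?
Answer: -30175/1296 ≈ -23.283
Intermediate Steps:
v(Q) = -7*Q
y = -30175 (y = (-7*156 - 183) - 28900 = (-1092 - 183) - 28900 = -1275 - 28900 = -30175)
G(j) = 1296 (G(j) = -6*(-216) = 1296)
y/G(141) = -30175/1296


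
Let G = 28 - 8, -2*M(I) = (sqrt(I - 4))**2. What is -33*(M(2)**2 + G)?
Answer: -693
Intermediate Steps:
M(I) = 2 - I/2 (M(I) = -(-2 + I/2) = -(-4 + I)/2 = 2 - I/2)
G = 20
-33*(M(2)**2 + G) = -33*((2 - 1/2*2)**2 + 20) = -33*((2 - 1)**2 + 20) = -33*(1**2 + 20) = -33*(1 + 20) = -33*21 = -693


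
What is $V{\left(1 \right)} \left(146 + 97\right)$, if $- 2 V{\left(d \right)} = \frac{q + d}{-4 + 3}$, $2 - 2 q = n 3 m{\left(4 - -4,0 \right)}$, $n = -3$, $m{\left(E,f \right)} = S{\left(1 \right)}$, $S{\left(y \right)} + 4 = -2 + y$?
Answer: $- \frac{9963}{4} \approx -2490.8$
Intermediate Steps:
$S{\left(y \right)} = -6 + y$ ($S{\left(y \right)} = -4 + \left(-2 + y\right) = -6 + y$)
$m{\left(E,f \right)} = -5$ ($m{\left(E,f \right)} = -6 + 1 = -5$)
$q = - \frac{43}{2}$ ($q = 1 - \frac{\left(-3\right) 3 \left(-5\right)}{2} = 1 - \frac{\left(-9\right) \left(-5\right)}{2} = 1 - \frac{45}{2} = - \frac{43}{2} \approx -21.5$)
$V{\left(d \right)} = - \frac{43}{4} + \frac{d}{2}$ ($V{\left(d \right)} = - \frac{\left(- \frac{43}{2} + d\right) \frac{1}{-4 + 3}}{2} = - \frac{\left(- \frac{43}{2} + d\right) \frac{1}{-1}}{2} = - \frac{\left(- \frac{43}{2} + d\right) \left(-1\right)}{2} = - \frac{\frac{43}{2} - d}{2} = - \frac{43}{4} + \frac{d}{2}$)
$V{\left(1 \right)} \left(146 + 97\right) = \left(- \frac{43}{4} + \frac{1}{2} \cdot 1\right) \left(146 + 97\right) = \left(- \frac{43}{4} + \frac{1}{2}\right) 243 = \left(- \frac{41}{4}\right) 243 = - \frac{9963}{4}$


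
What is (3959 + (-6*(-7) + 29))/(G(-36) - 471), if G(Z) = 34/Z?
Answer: -14508/1699 ≈ -8.5391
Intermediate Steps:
(3959 + (-6*(-7) + 29))/(G(-36) - 471) = (3959 + (-6*(-7) + 29))/(34/(-36) - 471) = (3959 + (42 + 29))/(34*(-1/36) - 471) = (3959 + 71)/(-17/18 - 471) = 4030/(-8495/18) = 4030*(-18/8495) = -14508/1699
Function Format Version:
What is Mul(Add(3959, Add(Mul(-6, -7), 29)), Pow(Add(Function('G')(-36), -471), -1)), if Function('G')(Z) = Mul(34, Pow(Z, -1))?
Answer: Rational(-14508, 1699) ≈ -8.5391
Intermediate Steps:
Mul(Add(3959, Add(Mul(-6, -7), 29)), Pow(Add(Function('G')(-36), -471), -1)) = Mul(Add(3959, Add(Mul(-6, -7), 29)), Pow(Add(Mul(34, Pow(-36, -1)), -471), -1)) = Mul(Add(3959, Add(42, 29)), Pow(Add(Mul(34, Rational(-1, 36)), -471), -1)) = Mul(Add(3959, 71), Pow(Add(Rational(-17, 18), -471), -1)) = Mul(4030, Pow(Rational(-8495, 18), -1)) = Mul(4030, Rational(-18, 8495)) = Rational(-14508, 1699)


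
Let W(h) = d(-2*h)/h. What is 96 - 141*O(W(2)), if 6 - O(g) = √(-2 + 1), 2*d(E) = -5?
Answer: -750 + 141*I ≈ -750.0 + 141.0*I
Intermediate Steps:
d(E) = -5/2 (d(E) = (½)*(-5) = -5/2)
W(h) = -5/(2*h)
O(g) = 6 - I (O(g) = 6 - √(-2 + 1) = 6 - √(-1) = 6 - I)
96 - 141*O(W(2)) = 96 - 141*(6 - I) = 96 + (-846 + 141*I) = -750 + 141*I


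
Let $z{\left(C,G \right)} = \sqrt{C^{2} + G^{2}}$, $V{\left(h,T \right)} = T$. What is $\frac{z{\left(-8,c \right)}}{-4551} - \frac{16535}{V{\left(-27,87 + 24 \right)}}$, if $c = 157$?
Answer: $- \frac{16535}{111} - \frac{\sqrt{24713}}{4551} \approx -149.0$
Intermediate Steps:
$\frac{z{\left(-8,c \right)}}{-4551} - \frac{16535}{V{\left(-27,87 + 24 \right)}} = \frac{\sqrt{\left(-8\right)^{2} + 157^{2}}}{-4551} - \frac{16535}{87 + 24} = \sqrt{64 + 24649} \left(- \frac{1}{4551}\right) - \frac{16535}{111} = \sqrt{24713} \left(- \frac{1}{4551}\right) - \frac{16535}{111} = - \frac{\sqrt{24713}}{4551} - \frac{16535}{111} = - \frac{16535}{111} - \frac{\sqrt{24713}}{4551}$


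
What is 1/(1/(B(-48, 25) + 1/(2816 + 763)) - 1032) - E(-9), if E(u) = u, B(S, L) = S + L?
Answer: 764500903/84953691 ≈ 8.9990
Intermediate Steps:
B(S, L) = L + S
1/(1/(B(-48, 25) + 1/(2816 + 763)) - 1032) - E(-9) = 1/(1/((25 - 48) + 1/(2816 + 763)) - 1032) - 1*(-9) = 1/(1/(-23 + 1/3579) - 1032) + 9 = 1/(1/(-82316/3579) - 1032) + 9 = 1/(-3579/82316 - 1032) + 9 = 1/(-84953691/82316) + 9 = -82316/84953691 + 9 = 764500903/84953691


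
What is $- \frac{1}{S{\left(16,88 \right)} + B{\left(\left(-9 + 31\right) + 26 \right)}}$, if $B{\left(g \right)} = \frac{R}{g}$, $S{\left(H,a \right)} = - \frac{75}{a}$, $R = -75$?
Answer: $\frac{176}{425} \approx 0.41412$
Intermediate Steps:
$B{\left(g \right)} = - \frac{75}{g}$
$- \frac{1}{S{\left(16,88 \right)} + B{\left(\left(-9 + 31\right) + 26 \right)}} = - \frac{1}{- \frac{75}{88} - \frac{75}{\left(-9 + 31\right) + 26}} = - \frac{1}{\left(-75\right) \frac{1}{88} - \frac{75}{22 + 26}} = - \frac{1}{- \frac{75}{88} - \frac{75}{48}} = - \frac{1}{- \frac{75}{88} - \frac{25}{16}} = - \frac{1}{- \frac{425}{176}} = \left(-1\right) \left(- \frac{176}{425}\right) = \frac{176}{425}$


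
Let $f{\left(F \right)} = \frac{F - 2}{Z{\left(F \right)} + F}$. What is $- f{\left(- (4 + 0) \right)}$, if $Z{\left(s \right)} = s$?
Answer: $- \frac{3}{4} \approx -0.75$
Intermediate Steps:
$f{\left(F \right)} = \frac{-2 + F}{2 F}$ ($f{\left(F \right)} = \frac{F - 2}{F + F} = \frac{-2 + F}{2 F}$)
$- f{\left(- (4 + 0) \right)} = - \frac{-2 - \left(4 + 0\right)}{2 \left(- (4 + 0)\right)} = - \frac{-2 - 4}{2 \left(\left(-1\right) 4\right)} = - \frac{-2 - 4}{2 \left(-4\right)} = - \frac{\left(-1\right) \left(-6\right)}{2 \cdot 4} = \left(-1\right) \frac{3}{4} = - \frac{3}{4}$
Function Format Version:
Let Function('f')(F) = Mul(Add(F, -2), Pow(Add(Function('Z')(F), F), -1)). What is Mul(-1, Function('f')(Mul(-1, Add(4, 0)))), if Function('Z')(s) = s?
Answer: Rational(-3, 4) ≈ -0.75000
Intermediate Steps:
Function('f')(F) = Mul(Rational(1, 2), Pow(F, -1), Add(-2, F)) (Function('f')(F) = Mul(Add(F, -2), Pow(Add(F, F), -1)) = Mul(Add(-2, F), Pow(Mul(2, F), -1)) = Mul(Add(-2, F), Mul(Rational(1, 2), Pow(F, -1))) = Mul(Rational(1, 2), Pow(F, -1), Add(-2, F)))
Mul(-1, Function('f')(Mul(-1, Add(4, 0)))) = Mul(-1, Mul(Rational(1, 2), Pow(Mul(-1, Add(4, 0)), -1), Add(-2, Mul(-1, Add(4, 0))))) = Mul(-1, Mul(Rational(1, 2), Pow(Mul(-1, 4), -1), Add(-2, Mul(-1, 4)))) = Mul(-1, Mul(Rational(1, 2), Pow(-4, -1), Add(-2, -4))) = Mul(-1, Mul(Rational(1, 2), Rational(-1, 4), -6)) = Mul(-1, Rational(3, 4)) = Rational(-3, 4)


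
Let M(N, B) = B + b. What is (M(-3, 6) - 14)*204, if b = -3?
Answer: -2244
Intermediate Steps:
M(N, B) = -3 + B (M(N, B) = B - 3 = -3 + B)
(M(-3, 6) - 14)*204 = ((-3 + 6) - 14)*204 = (3 - 14)*204 = -11*204 = -2244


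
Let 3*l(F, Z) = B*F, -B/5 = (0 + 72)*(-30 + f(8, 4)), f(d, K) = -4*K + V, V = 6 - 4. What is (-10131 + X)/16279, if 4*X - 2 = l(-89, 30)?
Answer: -255221/32558 ≈ -7.8390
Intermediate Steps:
V = 2
f(d, K) = 2 - 4*K (f(d, K) = -4*K + 2 = 2 - 4*K)
B = 15840 (B = -5*(0 + 72)*(-30 + (2 - 4*4)) = -360*(-30 + (2 - 16)) = -360*(-30 - 14) = -360*(-44) = -5*(-3168) = 15840)
l(F, Z) = 5280*F (l(F, Z) = (15840*F)/3 = 5280*F)
X = -234959/2 (X = ½ + (5280*(-89))/4 = ½ + (¼)*(-469920) = ½ - 117480 = -234959/2 ≈ -1.1748e+5)
(-10131 + X)/16279 = (-10131 - 234959/2)/16279 = -255221/2*1/16279 = -255221/32558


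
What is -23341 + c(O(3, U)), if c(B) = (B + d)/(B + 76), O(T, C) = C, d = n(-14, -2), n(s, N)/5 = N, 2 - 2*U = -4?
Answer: -1843946/79 ≈ -23341.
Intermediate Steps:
U = 3 (U = 1 - 1/2*(-4) = 1 + 2 = 3)
n(s, N) = 5*N
d = -10 (d = 5*(-2) = -10)
c(B) = (-10 + B)/(76 + B) (c(B) = (B - 10)/(B + 76) = (-10 + B)/(76 + B))
-23341 + c(O(3, U)) = -23341 + (-10 + 3)/(76 + 3) = -23341 - 7/79 = -1843946/79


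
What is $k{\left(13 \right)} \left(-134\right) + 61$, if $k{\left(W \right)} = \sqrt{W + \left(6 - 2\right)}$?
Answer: $61 - 134 \sqrt{17} \approx -491.5$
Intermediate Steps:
$k{\left(W \right)} = \sqrt{4 + W}$ ($k{\left(W \right)} = \sqrt{W + 4} = \sqrt{4 + W}$)
$k{\left(13 \right)} \left(-134\right) + 61 = \sqrt{4 + 13} \left(-134\right) + 61 = \sqrt{17} \left(-134\right) + 61 = - 134 \sqrt{17} + 61 = 61 - 134 \sqrt{17}$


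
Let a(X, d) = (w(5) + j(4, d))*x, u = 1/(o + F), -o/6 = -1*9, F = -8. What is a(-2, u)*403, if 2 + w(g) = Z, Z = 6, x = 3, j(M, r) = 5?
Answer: 10881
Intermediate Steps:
w(g) = 4 (w(g) = -2 + 6 = 4)
o = 54 (o = -(-6)*9 = -6*(-9) = 54)
u = 1/46 (u = 1/(54 - 8) = 1/46 ≈ 0.021739)
a(X, d) = 27 (a(X, d) = (4 + 5)*3 = 9*3 = 27)
a(-2, u)*403 = 27*403 = 10881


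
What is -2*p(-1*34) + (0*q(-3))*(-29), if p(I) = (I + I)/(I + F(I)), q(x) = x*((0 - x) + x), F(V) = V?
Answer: -2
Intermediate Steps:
q(x) = 0 (q(x) = x*(-x + x) = x*0 = 0)
p(I) = 1 (p(I) = (I + I)/(I + I) = (2*I)/((2*I)) = (2*I)*(1/(2*I)) = 1)
-2*p(-1*34) + (0*q(-3))*(-29) = -2*1 + (0*0)*(-29) = -2 + 0*(-29) = -2 + 0 = -2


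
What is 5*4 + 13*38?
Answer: 514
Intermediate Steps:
5*4 + 13*38 = 20 + 494 = 514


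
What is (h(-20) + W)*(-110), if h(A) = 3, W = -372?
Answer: 40590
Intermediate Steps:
(h(-20) + W)*(-110) = (3 - 372)*(-110) = -369*(-110) = 40590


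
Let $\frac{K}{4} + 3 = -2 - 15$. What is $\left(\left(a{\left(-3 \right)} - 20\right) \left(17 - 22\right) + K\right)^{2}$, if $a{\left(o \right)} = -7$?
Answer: $3025$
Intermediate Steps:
$K = -80$ ($K = -12 + 4 \left(-2 - 15\right) = -12 + 4 \left(-17\right) = -12 - 68 = -80$)
$\left(\left(a{\left(-3 \right)} - 20\right) \left(17 - 22\right) + K\right)^{2} = \left(\left(-7 - 20\right) \left(17 - 22\right) - 80\right)^{2} = \left(\left(-27\right) \left(-5\right) - 80\right)^{2} = \left(135 - 80\right)^{2} = 55^{2} = 3025$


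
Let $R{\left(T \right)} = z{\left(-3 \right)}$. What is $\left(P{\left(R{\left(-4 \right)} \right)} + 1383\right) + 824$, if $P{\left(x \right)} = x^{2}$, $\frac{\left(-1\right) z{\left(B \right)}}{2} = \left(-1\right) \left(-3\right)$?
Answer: $2243$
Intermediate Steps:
$z{\left(B \right)} = -6$ ($z{\left(B \right)} = - 2 \left(\left(-1\right) \left(-3\right)\right) = \left(-2\right) 3 = -6$)
$R{\left(T \right)} = -6$
$\left(P{\left(R{\left(-4 \right)} \right)} + 1383\right) + 824 = \left(\left(-6\right)^{2} + 1383\right) + 824 = \left(36 + 1383\right) + 824 = 1419 + 824 = 2243$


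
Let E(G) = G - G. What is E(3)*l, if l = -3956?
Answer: 0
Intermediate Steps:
E(G) = 0
E(3)*l = 0*(-3956) = 0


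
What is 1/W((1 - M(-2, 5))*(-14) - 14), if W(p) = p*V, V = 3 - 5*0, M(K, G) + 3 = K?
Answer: -1/294 ≈ -0.0034014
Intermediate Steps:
M(K, G) = -3 + K
V = 3 (V = 3 + 0 = 3)
W(p) = 3*p (W(p) = p*3 = 3*p)
1/W((1 - M(-2, 5))*(-14) - 14) = 1/(3*((1 - (-3 - 2))*(-14) - 14)) = 1/(3*((1 - 1*(-5))*(-14) - 14)) = 1/(3*((1 + 5)*(-14) - 14)) = 1/(3*(6*(-14) - 14)) = 1/(3*(-84 - 14)) = 1/(3*(-98)) = 1/(-294) = -1/294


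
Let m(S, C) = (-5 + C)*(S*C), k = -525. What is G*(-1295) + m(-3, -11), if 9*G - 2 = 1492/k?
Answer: -54926/135 ≈ -406.86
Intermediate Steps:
m(S, C) = C*S*(-5 + C) (m(S, C) = (-5 + C)*(C*S) = C*S*(-5 + C))
G = -442/4725 (G = 2/9 + (1492/(-525))/9 = 2/9 + (1492*(-1/525))/9 = 2/9 + (⅑)*(-1492/525) = 2/9 - 1492/4725 = -442/4725 ≈ -0.093545)
G*(-1295) + m(-3, -11) = -442/4725*(-1295) - 11*(-3)*(-5 - 11) = 16354/135 - 11*(-3)*(-16) = 16354/135 - 528 = -54926/135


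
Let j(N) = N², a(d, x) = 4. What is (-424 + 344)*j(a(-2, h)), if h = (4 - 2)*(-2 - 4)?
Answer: -1280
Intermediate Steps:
h = -12 (h = 2*(-6) = -12)
(-424 + 344)*j(a(-2, h)) = (-424 + 344)*4² = -80*16 = -1280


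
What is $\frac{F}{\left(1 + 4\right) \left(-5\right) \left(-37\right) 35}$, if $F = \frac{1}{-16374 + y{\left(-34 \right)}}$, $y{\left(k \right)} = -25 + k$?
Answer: $- \frac{1}{532018375} \approx -1.8796 \cdot 10^{-9}$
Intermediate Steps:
$F = - \frac{1}{16433}$ ($F = \frac{1}{-16374 - 59} = \frac{1}{-16433} = - \frac{1}{16433} \approx -6.0853 \cdot 10^{-5}$)
$\frac{F}{\left(1 + 4\right) \left(-5\right) \left(-37\right) 35} = - \frac{1}{16433 \left(1 + 4\right) \left(-5\right) \left(-37\right) 35} = - \frac{1}{16433 \cdot 5 \left(-5\right) \left(-37\right) 35} = - \frac{1}{16433 \left(-25\right) \left(-37\right) 35} = - \frac{1}{16433 \cdot 925 \cdot 35} = - \frac{1}{16433 \cdot 32375} = \left(- \frac{1}{16433}\right) \frac{1}{32375} = - \frac{1}{532018375}$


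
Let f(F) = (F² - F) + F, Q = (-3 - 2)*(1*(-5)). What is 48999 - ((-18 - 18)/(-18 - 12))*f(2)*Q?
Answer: 48879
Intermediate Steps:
Q = 25 (Q = -5*(-5) = 25)
f(F) = F²
48999 - ((-18 - 18)/(-18 - 12))*f(2)*Q = 48999 - ((-18 - 18)/(-18 - 12))*2²*25 = 48999 - -36/(-30)*4*25 = 48999 - -36*(-1/30)*4*25 = 48999 - (6/5)*4*25 = 48999 - 24*25/5 = 48999 - 1*120 = 48999 - 120 = 48879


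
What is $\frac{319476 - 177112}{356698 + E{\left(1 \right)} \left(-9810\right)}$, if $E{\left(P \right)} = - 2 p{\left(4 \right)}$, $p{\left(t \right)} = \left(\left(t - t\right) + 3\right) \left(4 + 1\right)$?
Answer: $\frac{71182}{325499} \approx 0.21869$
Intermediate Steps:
$p{\left(t \right)} = 15$ ($p{\left(t \right)} = \left(0 + 3\right) 5 = 3 \cdot 5 = 15$)
$E{\left(P \right)} = -30$ ($E{\left(P \right)} = \left(-2\right) 15 = -30$)
$\frac{319476 - 177112}{356698 + E{\left(1 \right)} \left(-9810\right)} = \frac{319476 - 177112}{356698 - -294300} = \frac{319476 - 177112}{356698 + 294300} = \frac{142364}{650998} = 142364 \cdot \frac{1}{650998} = \frac{71182}{325499}$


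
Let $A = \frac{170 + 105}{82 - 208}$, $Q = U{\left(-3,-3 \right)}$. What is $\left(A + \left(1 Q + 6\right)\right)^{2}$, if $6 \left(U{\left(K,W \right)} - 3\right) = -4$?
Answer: $\frac{600625}{15876} \approx 37.832$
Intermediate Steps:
$U{\left(K,W \right)} = \frac{7}{3}$ ($U{\left(K,W \right)} = 3 + \frac{1}{6} \left(-4\right) = 3 - \frac{2}{3} = \frac{7}{3}$)
$Q = \frac{7}{3} \approx 2.3333$
$A = - \frac{275}{126}$ ($A = \frac{275}{-126} = 275 \left(- \frac{1}{126}\right) = - \frac{275}{126} \approx -2.1825$)
$\left(A + \left(1 Q + 6\right)\right)^{2} = \left(- \frac{275}{126} + \left(1 \cdot \frac{7}{3} + 6\right)\right)^{2} = \left(- \frac{275}{126} + \left(\frac{7}{3} + 6\right)\right)^{2} = \left(- \frac{275}{126} + \frac{25}{3}\right)^{2} = \left(\frac{775}{126}\right)^{2} = \frac{600625}{15876}$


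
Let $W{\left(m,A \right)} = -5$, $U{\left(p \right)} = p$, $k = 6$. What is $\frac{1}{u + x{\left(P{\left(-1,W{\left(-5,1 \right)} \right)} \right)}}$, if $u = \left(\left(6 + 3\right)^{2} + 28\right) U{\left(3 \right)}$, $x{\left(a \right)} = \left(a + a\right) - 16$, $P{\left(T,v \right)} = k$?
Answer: $\frac{1}{323} \approx 0.003096$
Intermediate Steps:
$P{\left(T,v \right)} = 6$
$x{\left(a \right)} = -16 + 2 a$ ($x{\left(a \right)} = 2 a - 16 = -16 + 2 a$)
$u = 327$ ($u = \left(\left(6 + 3\right)^{2} + 28\right) 3 = \left(9^{2} + 28\right) 3 = \left(81 + 28\right) 3 = 109 \cdot 3 = 327$)
$\frac{1}{u + x{\left(P{\left(-1,W{\left(-5,1 \right)} \right)} \right)}} = \frac{1}{327 + \left(-16 + 2 \cdot 6\right)} = \frac{1}{327 + \left(-16 + 12\right)} = \frac{1}{327 - 4} = \frac{1}{323}$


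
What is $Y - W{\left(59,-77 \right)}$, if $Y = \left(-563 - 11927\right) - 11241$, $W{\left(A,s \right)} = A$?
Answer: $-23790$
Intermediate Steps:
$Y = -23731$ ($Y = -12490 - 11241 = -23731$)
$Y - W{\left(59,-77 \right)} = -23731 - 59 = -23790$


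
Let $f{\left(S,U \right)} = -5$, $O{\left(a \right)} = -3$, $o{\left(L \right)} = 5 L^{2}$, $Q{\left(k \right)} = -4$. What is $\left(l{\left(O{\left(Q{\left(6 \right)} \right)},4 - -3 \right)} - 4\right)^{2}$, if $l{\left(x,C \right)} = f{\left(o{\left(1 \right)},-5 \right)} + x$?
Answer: $144$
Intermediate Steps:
$l{\left(x,C \right)} = -5 + x$
$\left(l{\left(O{\left(Q{\left(6 \right)} \right)},4 - -3 \right)} - 4\right)^{2} = \left(\left(-5 - 3\right) - 4\right)^{2} = \left(-8 - 4\right)^{2} = \left(-12\right)^{2} = 144$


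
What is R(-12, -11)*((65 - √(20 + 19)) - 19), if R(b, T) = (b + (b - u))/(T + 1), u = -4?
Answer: 92 - 2*√39 ≈ 79.510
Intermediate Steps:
R(b, T) = (4 + 2*b)/(1 + T) (R(b, T) = (b + (b - 1*(-4)))/(T + 1) = (b + (b + 4))/(1 + T) = (b + (4 + b))/(1 + T) = (4 + 2*b)/(1 + T))
R(-12, -11)*((65 - √(20 + 19)) - 19) = (2*(2 - 12)/(1 - 11))*((65 - √(20 + 19)) - 19) = (2*(-10)/(-10))*((65 - √39) - 19) = (2*(-⅒)*(-10))*(46 - √39) = 2*(46 - √39) = 92 - 2*√39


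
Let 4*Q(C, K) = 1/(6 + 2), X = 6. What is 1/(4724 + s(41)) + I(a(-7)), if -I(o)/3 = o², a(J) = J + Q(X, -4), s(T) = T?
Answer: -710875031/4879360 ≈ -145.69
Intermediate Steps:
Q(C, K) = 1/32 (Q(C, K) = 1/(4*(6 + 2)) = (¼)/8 = (¼)*(⅛) = 1/32)
a(J) = 1/32 + J (a(J) = J + 1/32 = 1/32 + J)
I(o) = -3*o²
1/(4724 + s(41)) + I(a(-7)) = 1/(4724 + 41) - 3*(1/32 - 7)² = 1/4765 - 3*(-223/32)² = 1/4765 - 3*49729/1024 = 1/4765 - 149187/1024 = -710875031/4879360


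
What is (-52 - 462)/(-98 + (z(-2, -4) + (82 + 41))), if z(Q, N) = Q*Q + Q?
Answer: -514/27 ≈ -19.037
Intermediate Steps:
z(Q, N) = Q + Q**2 (z(Q, N) = Q**2 + Q = Q + Q**2)
(-52 - 462)/(-98 + (z(-2, -4) + (82 + 41))) = (-52 - 462)/(-98 + (-2*(1 - 2) + (82 + 41))) = -514/(-98 + (-2*(-1) + 123)) = -514/(-98 + (2 + 123)) = -514/(-98 + 125) = -514/27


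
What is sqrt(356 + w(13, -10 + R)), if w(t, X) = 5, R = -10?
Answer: 19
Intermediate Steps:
sqrt(356 + w(13, -10 + R)) = sqrt(356 + 5) = sqrt(361) = 19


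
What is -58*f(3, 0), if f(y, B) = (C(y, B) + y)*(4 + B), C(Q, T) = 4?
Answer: -1624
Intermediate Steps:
f(y, B) = (4 + B)*(4 + y) (f(y, B) = (4 + y)*(4 + B) = (4 + B)*(4 + y))
-58*f(3, 0) = -58*(16 + 4*0 + 4*3 + 0*3) = -58*(16 + 0 + 12 + 0) = -58*28 = -1624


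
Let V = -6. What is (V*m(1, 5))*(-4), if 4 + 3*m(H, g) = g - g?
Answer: -32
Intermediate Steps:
m(H, g) = -4/3 (m(H, g) = -4/3 + (g - g)/3 = -4/3 + (⅓)*0 = -4/3 + 0 = -4/3)
(V*m(1, 5))*(-4) = -6*(-4/3)*(-4) = 8*(-4) = -32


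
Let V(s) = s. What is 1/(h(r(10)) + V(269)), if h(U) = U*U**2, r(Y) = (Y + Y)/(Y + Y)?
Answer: 1/270 ≈ 0.0037037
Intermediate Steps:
r(Y) = 1 (r(Y) = (2*Y)/((2*Y)) = (2*Y)*(1/(2*Y)) = 1)
h(U) = U**3
1/(h(r(10)) + V(269)) = 1/(1**3 + 269) = 1/(1 + 269) = 1/270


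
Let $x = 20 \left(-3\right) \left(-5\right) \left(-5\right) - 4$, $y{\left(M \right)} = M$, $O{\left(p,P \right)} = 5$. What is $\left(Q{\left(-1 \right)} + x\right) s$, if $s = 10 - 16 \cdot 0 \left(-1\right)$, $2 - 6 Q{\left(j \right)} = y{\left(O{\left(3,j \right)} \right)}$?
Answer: $-15045$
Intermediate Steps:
$Q{\left(j \right)} = - \frac{1}{2}$ ($Q{\left(j \right)} = \frac{1}{3} - \frac{5}{6} = - \frac{1}{2}$)
$x = -1504$ ($x = 20 \cdot 15 \left(-5\right) - 4 = 20 \left(-75\right) - 4 = -1500 - 4 = -1504$)
$s = 10$ ($s = 10 - 0 = 10 + 0 = 10$)
$\left(Q{\left(-1 \right)} + x\right) s = \left(- \frac{1}{2} - 1504\right) 10 = \left(- \frac{3009}{2}\right) 10 = -15045$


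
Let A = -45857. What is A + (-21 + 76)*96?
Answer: -40577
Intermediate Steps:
A + (-21 + 76)*96 = -45857 + (-21 + 76)*96 = -45857 + 55*96 = -45857 + 5280 = -40577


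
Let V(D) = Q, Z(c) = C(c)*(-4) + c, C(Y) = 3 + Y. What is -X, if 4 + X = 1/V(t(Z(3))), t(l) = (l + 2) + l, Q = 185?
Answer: 739/185 ≈ 3.9946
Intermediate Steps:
Z(c) = -12 - 3*c (Z(c) = (3 + c)*(-4) + c = (-12 - 4*c) + c = -12 - 3*c)
t(l) = 2 + 2*l (t(l) = (2 + l) + l = 2 + 2*l)
V(D) = 185
X = -739/185 (X = -4 + 1/185 = -739/185 ≈ -3.9946)
-X = -1*(-739/185) = 739/185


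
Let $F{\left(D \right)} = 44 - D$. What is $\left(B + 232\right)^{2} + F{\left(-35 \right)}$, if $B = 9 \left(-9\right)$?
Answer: $22880$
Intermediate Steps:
$B = -81$
$\left(B + 232\right)^{2} + F{\left(-35 \right)} = \left(-81 + 232\right)^{2} + \left(44 - -35\right) = 151^{2} + \left(44 + 35\right) = 22801 + 79 = 22880$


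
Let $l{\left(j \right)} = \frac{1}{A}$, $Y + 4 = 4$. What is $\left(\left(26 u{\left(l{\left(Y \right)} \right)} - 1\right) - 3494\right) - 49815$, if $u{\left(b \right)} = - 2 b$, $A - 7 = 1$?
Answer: $- \frac{106633}{2} \approx -53317.0$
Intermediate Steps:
$A = 8$ ($A = 7 + 1 = 8$)
$Y = 0$ ($Y = -4 + 4 = 0$)
$l{\left(j \right)} = \frac{1}{8}$
$\left(\left(26 u{\left(l{\left(Y \right)} \right)} - 1\right) - 3494\right) - 49815 = \left(\left(26 \left(\left(-2\right) \frac{1}{8}\right) - 1\right) - 3494\right) - 49815 = \left(\left(26 \left(- \frac{1}{4}\right) - 1\right) - 3494\right) - 49815 = \left(\left(- \frac{13}{2} - 1\right) - 3494\right) - 49815 = \left(- \frac{15}{2} - 3494\right) - 49815 = - \frac{7003}{2} - 49815 = - \frac{106633}{2}$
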